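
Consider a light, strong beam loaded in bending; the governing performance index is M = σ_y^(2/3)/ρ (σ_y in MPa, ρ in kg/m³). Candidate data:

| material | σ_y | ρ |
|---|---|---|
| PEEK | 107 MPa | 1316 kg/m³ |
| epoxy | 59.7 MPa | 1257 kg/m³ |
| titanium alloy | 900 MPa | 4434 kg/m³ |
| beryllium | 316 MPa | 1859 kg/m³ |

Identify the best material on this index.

beryllium

Evaluate M for each candidate:
  beryllium: M = 25.0×10⁻³
  titanium alloy: M = 21.0×10⁻³
  PEEK: M = 17.1×10⁻³
  epoxy: M = 12.2×10⁻³
Highest index: beryllium.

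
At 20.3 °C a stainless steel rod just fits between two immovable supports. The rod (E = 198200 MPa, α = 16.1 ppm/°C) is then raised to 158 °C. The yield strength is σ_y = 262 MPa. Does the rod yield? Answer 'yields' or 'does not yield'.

yields

E = 198200 MPa = 198.2 GPa.
ΔT = 137.7 K. Constrained thermal stress σ = E·α·ΔT = 198.2×10³ MPa × 16.1×10⁻⁶ × 137.7 = 439 MPa (compressive).
Compare to σ_y = 262 MPa: σ ≥ σ_y, so it yields.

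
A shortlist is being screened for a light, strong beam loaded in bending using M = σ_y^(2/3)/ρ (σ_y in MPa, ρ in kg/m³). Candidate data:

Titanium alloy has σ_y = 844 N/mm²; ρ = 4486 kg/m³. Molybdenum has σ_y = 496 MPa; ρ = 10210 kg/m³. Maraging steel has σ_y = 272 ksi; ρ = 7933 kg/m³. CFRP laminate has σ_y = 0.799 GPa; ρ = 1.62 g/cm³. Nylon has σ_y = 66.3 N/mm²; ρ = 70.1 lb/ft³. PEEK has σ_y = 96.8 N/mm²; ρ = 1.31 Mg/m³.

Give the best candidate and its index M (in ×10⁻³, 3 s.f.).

In SI units:
  titanium alloy: σ_y = 844.0 MPa, ρ = 4486 kg/m³
  molybdenum: σ_y = 496.0 MPa, ρ = 10210 kg/m³
  maraging steel: σ_y = 1875 MPa, ρ = 7933 kg/m³
  CFRP laminate: σ_y = 799.0 MPa, ρ = 1620 kg/m³
  nylon: σ_y = 66.30 MPa, ρ = 1123 kg/m³
  PEEK: σ_y = 96.80 MPa, ρ = 1310 kg/m³
  CFRP laminate: M = 53.2×10⁻³
  titanium alloy: M = 19.9×10⁻³
  maraging steel: M = 19.2×10⁻³
  PEEK: M = 16.1×10⁻³
  nylon: M = 14.6×10⁻³
  molybdenum: M = 6.14×10⁻³
The maximum is for CFRP laminate.

CFRP laminate, M = 53.2×10⁻³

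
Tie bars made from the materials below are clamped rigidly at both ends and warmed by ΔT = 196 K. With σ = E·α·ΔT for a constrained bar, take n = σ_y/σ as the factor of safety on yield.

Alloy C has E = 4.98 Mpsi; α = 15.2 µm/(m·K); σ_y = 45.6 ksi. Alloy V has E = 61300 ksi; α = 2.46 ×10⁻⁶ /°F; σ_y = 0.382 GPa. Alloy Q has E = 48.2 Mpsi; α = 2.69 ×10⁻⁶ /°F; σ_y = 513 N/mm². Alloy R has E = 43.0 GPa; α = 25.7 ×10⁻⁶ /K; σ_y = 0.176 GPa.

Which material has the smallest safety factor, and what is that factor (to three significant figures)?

Converting E to GPa, α to ×10⁻⁶/K, σ_y to MPa, then σ and n for each:
  alloy C: E = 34.34, α = 15.2, σ_y = 314.4 → σ = 102 MPa, n = 3.07
  alloy V: E = 422.6, α = 4.43, σ_y = 382.0 → σ = 367 MPa, n = 1.04
  alloy Q: E = 332.3, α = 4.84, σ_y = 513.0 → σ = 315 MPa, n = 1.63
  alloy R: E = 43.00, α = 25.7, σ_y = 176.0 → σ = 217 MPa, n = 0.813
Smallest n: alloy R with n = 0.813.

alloy R, n = 0.813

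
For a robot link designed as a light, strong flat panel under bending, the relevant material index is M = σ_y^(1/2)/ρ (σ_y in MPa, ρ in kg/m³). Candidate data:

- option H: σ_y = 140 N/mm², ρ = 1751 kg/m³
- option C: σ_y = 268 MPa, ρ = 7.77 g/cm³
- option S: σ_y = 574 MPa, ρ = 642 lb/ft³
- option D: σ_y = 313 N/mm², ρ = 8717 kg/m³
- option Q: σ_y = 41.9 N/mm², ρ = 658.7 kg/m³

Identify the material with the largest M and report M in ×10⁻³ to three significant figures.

Putting every candidate on a common basis:
  option H: σ_y = 140.0 MPa, ρ = 1751 kg/m³
  option C: σ_y = 268.0 MPa, ρ = 7770 kg/m³
  option S: σ_y = 574.0 MPa, ρ = 10280 kg/m³
  option D: σ_y = 313.0 MPa, ρ = 8717 kg/m³
  option Q: σ_y = 41.90 MPa, ρ = 658.7 kg/m³
  option Q: M = 9.83×10⁻³
  option H: M = 6.76×10⁻³
  option S: M = 2.33×10⁻³
  option C: M = 2.11×10⁻³
  option D: M = 2.03×10⁻³
Option Q ranks first.

option Q, M = 9.83×10⁻³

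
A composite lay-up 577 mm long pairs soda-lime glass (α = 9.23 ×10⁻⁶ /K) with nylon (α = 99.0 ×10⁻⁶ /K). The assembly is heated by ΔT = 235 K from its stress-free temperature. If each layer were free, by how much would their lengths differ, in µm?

Δα = |9.23 − 99.0|×10⁻⁶/K = 89.8×10⁻⁶/K.
ΔL_mismatch = Δα·L·ΔT = 89.8×10⁻⁶ × 577.0 mm × 235.0 K = 12200 µm.

12200 µm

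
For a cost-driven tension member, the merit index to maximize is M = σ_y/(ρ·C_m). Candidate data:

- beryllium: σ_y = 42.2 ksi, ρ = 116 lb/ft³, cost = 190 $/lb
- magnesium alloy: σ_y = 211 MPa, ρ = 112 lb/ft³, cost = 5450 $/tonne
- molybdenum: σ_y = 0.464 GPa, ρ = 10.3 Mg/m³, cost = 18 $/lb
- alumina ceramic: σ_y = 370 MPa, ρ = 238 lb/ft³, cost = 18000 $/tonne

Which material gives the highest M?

magnesium alloy

In SI units:
  beryllium: σ_y = 291.0 MPa, ρ = 1858 kg/m³, cost = 418.9 $/kg
  magnesium alloy: σ_y = 211.0 MPa, ρ = 1794 kg/m³, cost = 5.450 $/kg
  molybdenum: σ_y = 464.0 MPa, ρ = 10300 kg/m³, cost = 39.68 $/kg
  alumina ceramic: σ_y = 370.0 MPa, ρ = 3812 kg/m³, cost = 18.00 $/kg
  magnesium alloy: M = 21.6 kN·m per $
  alumina ceramic: M = 5.39 kN·m per $
  molybdenum: M = 1.14 kN·m per $
  beryllium: M = 0.374 kN·m per $
Magnesium alloy ranks first.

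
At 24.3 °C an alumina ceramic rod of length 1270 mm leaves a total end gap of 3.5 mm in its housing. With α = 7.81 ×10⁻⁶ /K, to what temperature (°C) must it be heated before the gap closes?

377 °C

α·L₀·ΔT = 3.5 mm ⇒ ΔT = 3.5 / (7.81×10⁻⁶ × 1270.0) = 352.9 K.
T = 24.3 + 352.9 = 377.2 °C.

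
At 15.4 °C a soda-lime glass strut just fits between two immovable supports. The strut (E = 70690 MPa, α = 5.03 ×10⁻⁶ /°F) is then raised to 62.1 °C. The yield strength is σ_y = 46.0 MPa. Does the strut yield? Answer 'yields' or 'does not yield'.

E = 70690 MPa = 70.69 GPa.
α = 5.03×10⁻⁶/°F × 9/5 = 9.05×10⁻⁶/K.
ΔT = 46.70 K. Constrained thermal stress σ = E·α·ΔT = 70.69×10³ MPa × 9.05×10⁻⁶ × 46.70 = 29.9 MPa (compressive).
Compare to σ_y = 46.0 MPa: σ < σ_y, so it does not yield.

does not yield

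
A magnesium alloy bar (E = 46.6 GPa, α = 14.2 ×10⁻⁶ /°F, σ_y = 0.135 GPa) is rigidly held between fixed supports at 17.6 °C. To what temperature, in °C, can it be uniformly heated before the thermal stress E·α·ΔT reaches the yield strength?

131 °C

α = 14.2×10⁻⁶/°F × 9/5 = 25.6×10⁻⁶/K.
σ_y = 0.135 GPa = 135.0 MPa.
E·α·ΔT = 135.0 MPa ⇒ ΔT = 135.0 / (46.60×10³ × 25.6×10⁻⁶) = 113.3 K.
T = 17.6 + 113.3 = 130.9 °C.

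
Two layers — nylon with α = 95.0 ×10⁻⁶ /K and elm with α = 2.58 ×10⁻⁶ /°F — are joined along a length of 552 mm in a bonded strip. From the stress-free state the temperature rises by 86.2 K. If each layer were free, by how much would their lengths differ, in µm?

elm: α = 2.58×10⁻⁶/°F × 9/5 = 4.64×10⁻⁶/K.
Δα = |95.0 − 4.64|×10⁻⁶/K = 90.4×10⁻⁶/K.
ΔL_mismatch = Δα·L·ΔT = 90.4×10⁻⁶ × 552.0 mm × 86.2 K = 4300 µm.

4300 µm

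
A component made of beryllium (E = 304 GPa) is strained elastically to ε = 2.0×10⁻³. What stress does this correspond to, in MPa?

608 MPa

σ = E·ε = 304000 MPa × 2.0×10⁻³ = 608 MPa.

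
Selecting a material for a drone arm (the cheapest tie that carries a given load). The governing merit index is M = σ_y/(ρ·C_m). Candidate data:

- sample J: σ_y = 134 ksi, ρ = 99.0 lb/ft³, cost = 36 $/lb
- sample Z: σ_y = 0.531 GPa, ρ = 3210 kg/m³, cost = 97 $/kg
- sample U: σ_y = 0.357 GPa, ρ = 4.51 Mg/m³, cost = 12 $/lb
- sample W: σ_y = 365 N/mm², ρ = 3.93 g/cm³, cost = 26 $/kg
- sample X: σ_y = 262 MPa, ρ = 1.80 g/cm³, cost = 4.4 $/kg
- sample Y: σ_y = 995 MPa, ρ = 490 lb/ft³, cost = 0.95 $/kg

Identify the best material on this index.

sample Y

Convert each candidate to consistent units, then evaluate M:
  sample J: σ_y = 923.9 MPa, ρ = 1586 kg/m³, cost = 79.37 $/kg
  sample Z: σ_y = 531.0 MPa, ρ = 3210 kg/m³, cost = 97.00 $/kg
  sample U: σ_y = 357.0 MPa, ρ = 4510 kg/m³, cost = 26.46 $/kg
  sample W: σ_y = 365.0 MPa, ρ = 3930 kg/m³, cost = 26.00 $/kg
  sample X: σ_y = 262.0 MPa, ρ = 1800 kg/m³, cost = 4.400 $/kg
  sample Y: σ_y = 995.0 MPa, ρ = 7849 kg/m³, cost = 0.9500 $/kg
  sample Y: M = 133 kN·m per $
  sample X: M = 33.1 kN·m per $
  sample J: M = 7.34 kN·m per $
  sample W: M = 3.57 kN·m per $
  sample U: M = 2.99 kN·m per $
  sample Z: M = 1.71 kN·m per $
The maximum is for sample Y.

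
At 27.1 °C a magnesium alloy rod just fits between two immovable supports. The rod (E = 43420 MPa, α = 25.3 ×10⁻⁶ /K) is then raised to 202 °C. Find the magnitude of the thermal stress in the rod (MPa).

192 MPa

E = 43420 MPa = 43.42 GPa.
ΔT = 174.9 K. Constrained thermal stress σ = E·α·ΔT = 43.42×10³ MPa × 25.3×10⁻⁶ × 174.9 = 192 MPa (compressive).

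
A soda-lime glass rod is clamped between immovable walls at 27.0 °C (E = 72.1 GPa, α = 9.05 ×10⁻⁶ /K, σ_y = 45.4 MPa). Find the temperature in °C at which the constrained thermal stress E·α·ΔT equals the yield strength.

E·α·ΔT = 45.40 MPa ⇒ ΔT = 45.40 / (72.10×10³ × 9.05×10⁻⁶) = 69.58 K.
T = 27.0 + 69.58 = 96.58 °C.

96.6 °C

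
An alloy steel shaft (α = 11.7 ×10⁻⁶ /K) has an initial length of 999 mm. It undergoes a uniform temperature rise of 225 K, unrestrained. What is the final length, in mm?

1001.6 mm

ΔL = α·L₀·ΔT = 11.7×10⁻⁶ × 999 mm × 225.0 K = 2.63 mm.
L = L₀ + ΔL = 999 + 2.63 = 1001.6 mm.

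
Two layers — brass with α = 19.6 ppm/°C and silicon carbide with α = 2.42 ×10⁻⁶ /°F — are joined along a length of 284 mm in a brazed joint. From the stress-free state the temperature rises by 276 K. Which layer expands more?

brass

silicon carbide: α = 2.42×10⁻⁶/°F × 9/5 = 4.36×10⁻⁶/K.
α(brass) = 19.6×10⁻⁶/K vs α(silicon carbide) = 4.36×10⁻⁶/K.
Higher α expands more for the same ΔT: brass.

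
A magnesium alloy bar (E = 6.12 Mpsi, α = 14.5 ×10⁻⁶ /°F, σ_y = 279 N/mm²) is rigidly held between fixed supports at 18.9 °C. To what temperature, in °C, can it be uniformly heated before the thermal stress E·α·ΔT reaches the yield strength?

E = 6.12 Mpsi = 42.20 GPa.
α = 14.5×10⁻⁶/°F × 9/5 = 26.1×10⁻⁶/K.
σ_y = 279 N/mm² = 279.0 MPa.
E·α·ΔT = 279.0 MPa ⇒ ΔT = 279.0 / (42.20×10³ × 26.1×10⁻⁶) = 253.3 K.
T = 18.9 + 253.3 = 272.2 °C.

272 °C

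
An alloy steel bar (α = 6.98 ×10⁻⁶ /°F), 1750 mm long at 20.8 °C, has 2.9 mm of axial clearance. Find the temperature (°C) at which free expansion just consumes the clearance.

α = 6.98×10⁻⁶/°F × 9/5 = 12.6×10⁻⁶/K.
α·L₀·ΔT = 2.9 mm ⇒ ΔT = 2.9 / (12.6×10⁻⁶ × 1750.0) = 131.9 K.
T = 20.8 + 131.9 = 152.7 °C.

153 °C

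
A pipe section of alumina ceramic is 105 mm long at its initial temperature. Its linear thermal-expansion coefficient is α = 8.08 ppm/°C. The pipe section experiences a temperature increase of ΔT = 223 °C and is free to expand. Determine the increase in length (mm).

0.189 mm

ΔL = α·L₀·ΔT = 8.08×10⁻⁶ × 105 mm × 223.0 K = 0.189 mm.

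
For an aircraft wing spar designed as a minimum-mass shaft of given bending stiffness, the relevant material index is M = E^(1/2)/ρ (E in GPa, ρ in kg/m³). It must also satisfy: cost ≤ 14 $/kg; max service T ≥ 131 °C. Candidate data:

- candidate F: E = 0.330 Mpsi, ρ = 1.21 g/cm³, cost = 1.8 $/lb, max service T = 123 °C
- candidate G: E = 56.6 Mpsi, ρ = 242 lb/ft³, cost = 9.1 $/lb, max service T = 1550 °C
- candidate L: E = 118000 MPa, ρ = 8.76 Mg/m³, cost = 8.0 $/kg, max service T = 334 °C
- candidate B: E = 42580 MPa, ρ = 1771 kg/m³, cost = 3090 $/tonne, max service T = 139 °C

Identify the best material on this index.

candidate B

Screen on constraints: cost ≤ 14 $/kg; max service T ≥ 131 °C. Survivors: candidate L, candidate B.
Convert each candidate to consistent units, then evaluate M:
  candidate L: E = 118.0 GPa, ρ = 8760 kg/m³
  candidate B: E = 42.58 GPa, ρ = 1771 kg/m³
  candidate B: M = 3.68×10⁻³
  candidate L: M = 1.24×10⁻³
Candidate B has the largest M.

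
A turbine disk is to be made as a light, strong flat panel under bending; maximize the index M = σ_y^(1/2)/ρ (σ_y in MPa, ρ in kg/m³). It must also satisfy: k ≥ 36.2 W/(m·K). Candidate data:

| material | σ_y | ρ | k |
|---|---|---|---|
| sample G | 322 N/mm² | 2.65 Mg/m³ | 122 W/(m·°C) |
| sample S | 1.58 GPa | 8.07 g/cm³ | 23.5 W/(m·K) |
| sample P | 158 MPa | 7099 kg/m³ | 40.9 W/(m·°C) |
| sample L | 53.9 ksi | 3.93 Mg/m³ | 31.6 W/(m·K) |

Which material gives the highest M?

Screen on constraints: k ≥ 36.2 W/(m·K). Survivors: sample G, sample P.
Convert each candidate to consistent units, then evaluate M:
  sample G: σ_y = 322.0 MPa, ρ = 2650 kg/m³
  sample P: σ_y = 158.0 MPa, ρ = 7099 kg/m³
  sample G: M = 6.77×10⁻³
  sample P: M = 1.77×10⁻³
The maximum is for sample G.

sample G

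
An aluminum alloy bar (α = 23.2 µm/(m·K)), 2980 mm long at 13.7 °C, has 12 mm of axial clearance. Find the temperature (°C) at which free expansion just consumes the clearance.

187 °C

α·L₀·ΔT = 12.0 mm ⇒ ΔT = 12.0 / (23.2×10⁻⁶ × 2980.0) = 173.6 K.
T = 13.7 + 173.6 = 187.3 °C.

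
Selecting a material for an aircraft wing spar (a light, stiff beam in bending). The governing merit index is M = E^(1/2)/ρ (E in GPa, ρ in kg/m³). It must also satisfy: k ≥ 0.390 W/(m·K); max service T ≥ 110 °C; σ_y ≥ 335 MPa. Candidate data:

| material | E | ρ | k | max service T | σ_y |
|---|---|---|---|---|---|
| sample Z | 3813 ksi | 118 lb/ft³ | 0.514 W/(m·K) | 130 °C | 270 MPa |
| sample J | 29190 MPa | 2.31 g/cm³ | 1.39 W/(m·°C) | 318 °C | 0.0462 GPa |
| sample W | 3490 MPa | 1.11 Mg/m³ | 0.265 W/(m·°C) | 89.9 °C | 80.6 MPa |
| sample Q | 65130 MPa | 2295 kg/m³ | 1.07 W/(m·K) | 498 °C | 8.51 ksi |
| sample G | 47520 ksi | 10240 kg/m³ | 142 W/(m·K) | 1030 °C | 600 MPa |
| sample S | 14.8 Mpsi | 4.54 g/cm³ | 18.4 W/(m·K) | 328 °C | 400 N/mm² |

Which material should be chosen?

Screen on constraints: k ≥ 0.390 W/(m·K); max service T ≥ 110 °C; σ_y ≥ 335 MPa. Survivors: sample G, sample S.
Normalizing units and computing the index:
  sample G: E = 327.6 GPa, ρ = 10240 kg/m³
  sample S: E = 102.0 GPa, ρ = 4540 kg/m³
  sample S: M = 2.23×10⁻³
  sample G: M = 1.77×10⁻³
Highest index: sample S.

sample S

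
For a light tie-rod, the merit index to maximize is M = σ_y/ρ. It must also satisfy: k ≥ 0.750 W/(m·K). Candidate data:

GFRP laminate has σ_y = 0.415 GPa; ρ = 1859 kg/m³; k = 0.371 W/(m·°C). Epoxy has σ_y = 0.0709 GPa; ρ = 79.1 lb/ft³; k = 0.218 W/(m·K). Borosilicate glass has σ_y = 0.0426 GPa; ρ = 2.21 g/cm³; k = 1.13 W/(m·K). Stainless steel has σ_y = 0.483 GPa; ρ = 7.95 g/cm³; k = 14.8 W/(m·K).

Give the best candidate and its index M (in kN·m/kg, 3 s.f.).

Screen on constraints: k ≥ 0.750 W/(m·K). Survivors: borosilicate glass, stainless steel.
Normalizing units and computing the index:
  borosilicate glass: σ_y = 42.60 MPa, ρ = 2210 kg/m³
  stainless steel: σ_y = 483.0 MPa, ρ = 7950 kg/m³
  stainless steel: M = 60.8 kN·m/kg
  borosilicate glass: M = 19.3 kN·m/kg
The maximum is for stainless steel.

stainless steel, M = 60.8 kN·m/kg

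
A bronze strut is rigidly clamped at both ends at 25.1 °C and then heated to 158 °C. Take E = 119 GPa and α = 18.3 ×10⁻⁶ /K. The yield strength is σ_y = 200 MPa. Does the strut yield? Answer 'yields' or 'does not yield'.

ΔT = 132.9 K. Constrained thermal stress σ = E·α·ΔT = 119.0×10³ MPa × 18.3×10⁻⁶ × 132.9 = 289 MPa (compressive).
Compare to σ_y = 200 MPa: σ ≥ σ_y, so it yields.

yields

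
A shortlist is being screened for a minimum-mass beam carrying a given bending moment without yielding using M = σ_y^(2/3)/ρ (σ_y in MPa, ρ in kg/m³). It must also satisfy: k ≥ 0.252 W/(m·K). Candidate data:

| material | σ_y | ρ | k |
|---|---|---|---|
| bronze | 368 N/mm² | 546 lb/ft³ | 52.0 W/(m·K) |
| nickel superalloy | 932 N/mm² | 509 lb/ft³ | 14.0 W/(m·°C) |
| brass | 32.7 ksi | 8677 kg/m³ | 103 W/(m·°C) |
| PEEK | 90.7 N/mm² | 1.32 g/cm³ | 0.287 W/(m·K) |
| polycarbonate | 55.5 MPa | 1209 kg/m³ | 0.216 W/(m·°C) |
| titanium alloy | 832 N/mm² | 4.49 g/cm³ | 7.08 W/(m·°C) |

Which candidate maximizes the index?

Screen on constraints: k ≥ 0.252 W/(m·K). Survivors: bronze, nickel superalloy, brass, PEEK, titanium alloy.
Putting every candidate on a common basis:
  bronze: σ_y = 368.0 MPa, ρ = 8746 kg/m³
  nickel superalloy: σ_y = 932.0 MPa, ρ = 8153 kg/m³
  brass: σ_y = 225.5 MPa, ρ = 8677 kg/m³
  PEEK: σ_y = 90.70 MPa, ρ = 1320 kg/m³
  titanium alloy: σ_y = 832.0 MPa, ρ = 4490 kg/m³
  titanium alloy: M = 19.7×10⁻³
  PEEK: M = 15.3×10⁻³
  nickel superalloy: M = 11.7×10⁻³
  bronze: M = 5.87×10⁻³
  brass: M = 4.27×10⁻³
Titanium alloy has the largest M.

titanium alloy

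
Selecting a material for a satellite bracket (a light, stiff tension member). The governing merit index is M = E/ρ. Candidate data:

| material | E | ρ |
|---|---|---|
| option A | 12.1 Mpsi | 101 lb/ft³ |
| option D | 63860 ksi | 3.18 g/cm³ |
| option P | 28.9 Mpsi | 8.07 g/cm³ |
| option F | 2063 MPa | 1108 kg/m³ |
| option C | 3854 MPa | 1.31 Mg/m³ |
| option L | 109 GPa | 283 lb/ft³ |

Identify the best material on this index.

Putting every candidate on a common basis:
  option A: E = 83.43 GPa, ρ = 1618 kg/m³
  option D: E = 440.3 GPa, ρ = 3180 kg/m³
  option P: E = 199.3 GPa, ρ = 8070 kg/m³
  option F: E = 2.063 GPa, ρ = 1108 kg/m³
  option C: E = 3.854 GPa, ρ = 1310 kg/m³
  option L: E = 109.0 GPa, ρ = 4533 kg/m³
  option D: M = 138 MN·m/kg
  option A: M = 51.6 MN·m/kg
  option P: M = 24.7 MN·m/kg
  option L: M = 24.0 MN·m/kg
  option C: M = 2.94 MN·m/kg
  option F: M = 1.86 MN·m/kg
The maximum is for option D.

option D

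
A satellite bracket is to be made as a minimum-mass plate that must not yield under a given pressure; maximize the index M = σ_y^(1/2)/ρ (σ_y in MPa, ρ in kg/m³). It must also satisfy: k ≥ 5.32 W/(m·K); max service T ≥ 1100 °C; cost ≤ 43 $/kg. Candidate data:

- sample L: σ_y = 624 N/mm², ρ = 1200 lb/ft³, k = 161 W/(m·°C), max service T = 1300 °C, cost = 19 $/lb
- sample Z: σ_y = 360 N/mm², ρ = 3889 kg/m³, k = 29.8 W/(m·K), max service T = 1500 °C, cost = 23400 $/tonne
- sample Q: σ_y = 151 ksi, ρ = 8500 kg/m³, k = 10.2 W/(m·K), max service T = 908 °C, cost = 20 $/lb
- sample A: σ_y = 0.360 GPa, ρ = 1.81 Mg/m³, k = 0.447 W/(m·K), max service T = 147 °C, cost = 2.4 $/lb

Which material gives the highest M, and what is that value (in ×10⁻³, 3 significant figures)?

sample Z, M = 4.88×10⁻³

Screen on constraints: k ≥ 5.32 W/(m·K); max service T ≥ 1100 °C; cost ≤ 43 $/kg. Survivors: sample L, sample Z.
After converting to SI:
  sample L: σ_y = 624.0 MPa, ρ = 19220 kg/m³
  sample Z: σ_y = 360.0 MPa, ρ = 3889 kg/m³
  sample Z: M = 4.88×10⁻³
  sample L: M = 1.30×10⁻³
Sample Z has the largest M.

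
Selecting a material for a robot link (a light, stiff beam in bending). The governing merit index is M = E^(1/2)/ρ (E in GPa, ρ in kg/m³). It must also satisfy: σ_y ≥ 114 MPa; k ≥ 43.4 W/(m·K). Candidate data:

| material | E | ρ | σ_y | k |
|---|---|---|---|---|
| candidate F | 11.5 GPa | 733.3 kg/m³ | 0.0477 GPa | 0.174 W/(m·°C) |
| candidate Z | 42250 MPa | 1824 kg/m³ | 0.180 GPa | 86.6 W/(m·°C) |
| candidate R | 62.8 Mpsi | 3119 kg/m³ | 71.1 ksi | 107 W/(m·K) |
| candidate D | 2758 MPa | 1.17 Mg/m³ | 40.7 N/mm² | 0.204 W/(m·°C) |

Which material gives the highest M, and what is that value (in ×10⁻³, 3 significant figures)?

candidate R, M = 6.67×10⁻³

Screen on constraints: σ_y ≥ 114 MPa; k ≥ 43.4 W/(m·K). Survivors: candidate Z, candidate R.
Normalizing units and computing the index:
  candidate Z: E = 42.25 GPa, ρ = 1824 kg/m³
  candidate R: E = 433.0 GPa, ρ = 3119 kg/m³
  candidate R: M = 6.67×10⁻³
  candidate Z: M = 3.56×10⁻³
Candidate R has the largest M.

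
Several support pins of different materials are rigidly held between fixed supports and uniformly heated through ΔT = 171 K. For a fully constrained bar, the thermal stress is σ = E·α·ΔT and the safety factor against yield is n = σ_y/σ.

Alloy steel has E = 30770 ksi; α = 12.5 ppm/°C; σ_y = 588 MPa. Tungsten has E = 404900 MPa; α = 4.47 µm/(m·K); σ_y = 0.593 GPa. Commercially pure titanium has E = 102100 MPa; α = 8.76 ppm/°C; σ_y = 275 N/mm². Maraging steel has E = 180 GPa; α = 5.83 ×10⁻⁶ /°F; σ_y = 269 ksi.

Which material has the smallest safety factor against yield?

alloy steel

With everything in SI (GPa, ×10⁻⁶/K, MPa):
  alloy steel: E = 212.2, α = 12.5, σ_y = 588.0 → σ = 453 MPa, n = 1.30
  tungsten: E = 404.9, α = 4.47, σ_y = 593.0 → σ = 309 MPa, n = 1.92
  commercially pure titanium: E = 102.1, α = 8.76, σ_y = 275.0 → σ = 153 MPa, n = 1.80
  maraging steel: E = 180.0, α = 10.5, σ_y = 1855 → σ = 323 MPa, n = 5.74
The minimum is alloy steel at n = 1.30.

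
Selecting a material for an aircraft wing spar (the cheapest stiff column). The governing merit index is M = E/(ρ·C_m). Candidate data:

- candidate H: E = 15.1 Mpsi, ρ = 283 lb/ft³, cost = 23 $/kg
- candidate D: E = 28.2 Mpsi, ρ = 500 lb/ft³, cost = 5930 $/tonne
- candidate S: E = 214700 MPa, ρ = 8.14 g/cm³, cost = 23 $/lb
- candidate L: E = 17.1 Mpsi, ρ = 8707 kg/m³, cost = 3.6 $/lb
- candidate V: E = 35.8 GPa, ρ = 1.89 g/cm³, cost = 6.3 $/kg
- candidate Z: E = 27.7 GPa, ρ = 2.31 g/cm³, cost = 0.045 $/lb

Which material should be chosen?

candidate Z

Putting every candidate on a common basis:
  candidate H: E = 104.1 GPa, ρ = 4533 kg/m³, cost = 23.00 $/kg
  candidate D: E = 194.4 GPa, ρ = 8009 kg/m³, cost = 5.930 $/kg
  candidate S: E = 214.7 GPa, ρ = 8140 kg/m³, cost = 50.71 $/kg
  candidate L: E = 117.9 GPa, ρ = 8707 kg/m³, cost = 7.937 $/kg
  candidate V: E = 35.80 GPa, ρ = 1890 kg/m³, cost = 6.300 $/kg
  candidate Z: E = 27.70 GPa, ρ = 2310 kg/m³, cost = 0.09921 $/kg
  candidate Z: M = 121 MN·m per $
  candidate D: M = 4.09 MN·m per $
  candidate V: M = 3.01 MN·m per $
  candidate L: M = 1.71 MN·m per $
  candidate H: M = 0.999 MN·m per $
  candidate S: M = 0.520 MN·m per $
The maximum is for candidate Z.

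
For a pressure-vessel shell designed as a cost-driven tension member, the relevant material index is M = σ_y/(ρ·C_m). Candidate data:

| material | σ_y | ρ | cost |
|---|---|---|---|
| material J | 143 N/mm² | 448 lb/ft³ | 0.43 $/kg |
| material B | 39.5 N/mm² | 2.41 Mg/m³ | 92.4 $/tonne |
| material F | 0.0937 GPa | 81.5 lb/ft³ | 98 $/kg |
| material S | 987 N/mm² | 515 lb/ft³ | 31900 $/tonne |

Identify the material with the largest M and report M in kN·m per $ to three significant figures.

material B, M = 177 kN·m per $

Putting every candidate on a common basis:
  material J: σ_y = 143.0 MPa, ρ = 7176 kg/m³, cost = 0.4300 $/kg
  material B: σ_y = 39.50 MPa, ρ = 2410 kg/m³, cost = 0.09240 $/kg
  material F: σ_y = 93.70 MPa, ρ = 1306 kg/m³, cost = 98.00 $/kg
  material S: σ_y = 987.0 MPa, ρ = 8250 kg/m³, cost = 31.90 $/kg
  material B: M = 177 kN·m per $
  material J: M = 46.3 kN·m per $
  material S: M = 3.75 kN·m per $
  material F: M = 0.732 kN·m per $
Material B has the largest M.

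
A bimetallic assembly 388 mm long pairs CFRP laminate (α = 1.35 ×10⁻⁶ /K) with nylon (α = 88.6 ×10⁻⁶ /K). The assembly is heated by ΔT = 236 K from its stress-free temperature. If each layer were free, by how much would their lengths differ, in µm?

Δα = |1.35 − 88.6|×10⁻⁶/K = 87.2×10⁻⁶/K.
ΔL_mismatch = Δα·L·ΔT = 87.2×10⁻⁶ × 388.0 mm × 236.0 K = 7990 µm.

7990 µm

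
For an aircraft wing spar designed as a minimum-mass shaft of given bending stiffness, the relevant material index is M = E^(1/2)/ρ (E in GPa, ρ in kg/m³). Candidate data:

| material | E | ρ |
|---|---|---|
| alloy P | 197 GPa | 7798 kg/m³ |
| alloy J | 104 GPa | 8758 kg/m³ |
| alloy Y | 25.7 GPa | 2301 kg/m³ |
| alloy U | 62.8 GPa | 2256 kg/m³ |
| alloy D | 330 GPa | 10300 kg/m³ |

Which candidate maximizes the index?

Per-candidate index values:
  alloy U: M = 3.51×10⁻³
  alloy Y: M = 2.20×10⁻³
  alloy P: M = 1.80×10⁻³
  alloy D: M = 1.76×10⁻³
  alloy J: M = 1.16×10⁻³
Alloy U ranks first.

alloy U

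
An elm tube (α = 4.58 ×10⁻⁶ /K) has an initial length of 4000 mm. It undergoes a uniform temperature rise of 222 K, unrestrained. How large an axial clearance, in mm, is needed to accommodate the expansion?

4.07 mm

ΔL = α·L₀·ΔT = 4.58×10⁻⁶ × 4000 mm × 222.0 K = 4.07 mm.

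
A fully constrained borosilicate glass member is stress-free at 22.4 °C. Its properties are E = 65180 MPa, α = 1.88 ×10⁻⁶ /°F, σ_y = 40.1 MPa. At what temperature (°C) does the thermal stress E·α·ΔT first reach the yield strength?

E = 65180 MPa = 65.18 GPa.
α = 1.88×10⁻⁶/°F × 9/5 = 3.38×10⁻⁶/K.
E·α·ΔT = 40.10 MPa ⇒ ΔT = 40.10 / (65.18×10³ × 3.38×10⁻⁶) = 181.8 K.
T = 22.4 + 181.8 = 204.2 °C.

204 °C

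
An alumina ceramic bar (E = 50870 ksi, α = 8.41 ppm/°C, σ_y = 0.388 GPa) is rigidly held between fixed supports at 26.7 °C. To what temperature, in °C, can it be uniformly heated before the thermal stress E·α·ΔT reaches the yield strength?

E = 50870 ksi = 350.7 GPa.
σ_y = 0.388 GPa = 388.0 MPa.
E·α·ΔT = 388.0 MPa ⇒ ΔT = 388.0 / (350.7×10³ × 8.41×10⁻⁶) = 131.5 K.
T = 26.7 + 131.5 = 158.2 °C.

158 °C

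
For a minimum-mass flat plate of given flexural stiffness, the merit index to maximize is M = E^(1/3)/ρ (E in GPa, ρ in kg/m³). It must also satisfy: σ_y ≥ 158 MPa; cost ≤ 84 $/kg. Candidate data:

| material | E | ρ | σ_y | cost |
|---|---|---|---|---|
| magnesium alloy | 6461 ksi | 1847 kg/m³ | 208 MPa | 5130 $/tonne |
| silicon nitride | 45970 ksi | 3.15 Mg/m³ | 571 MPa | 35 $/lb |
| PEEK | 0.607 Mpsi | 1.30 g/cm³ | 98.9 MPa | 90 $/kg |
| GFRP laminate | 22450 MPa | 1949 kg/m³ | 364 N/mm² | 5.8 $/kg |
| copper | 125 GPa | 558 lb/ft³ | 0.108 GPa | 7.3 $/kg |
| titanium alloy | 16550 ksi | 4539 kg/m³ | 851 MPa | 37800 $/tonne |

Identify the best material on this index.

Screen on constraints: σ_y ≥ 158 MPa; cost ≤ 84 $/kg. Survivors: magnesium alloy, silicon nitride, GFRP laminate, titanium alloy.
After converting to SI:
  magnesium alloy: E = 44.55 GPa, ρ = 1847 kg/m³
  silicon nitride: E = 317.0 GPa, ρ = 3150 kg/m³
  GFRP laminate: E = 22.45 GPa, ρ = 1949 kg/m³
  titanium alloy: E = 114.1 GPa, ρ = 4539 kg/m³
  silicon nitride: M = 2.16×10⁻³
  magnesium alloy: M = 1.92×10⁻³
  GFRP laminate: M = 1.45×10⁻³
  titanium alloy: M = 1.07×10⁻³
Silicon nitride ranks first.

silicon nitride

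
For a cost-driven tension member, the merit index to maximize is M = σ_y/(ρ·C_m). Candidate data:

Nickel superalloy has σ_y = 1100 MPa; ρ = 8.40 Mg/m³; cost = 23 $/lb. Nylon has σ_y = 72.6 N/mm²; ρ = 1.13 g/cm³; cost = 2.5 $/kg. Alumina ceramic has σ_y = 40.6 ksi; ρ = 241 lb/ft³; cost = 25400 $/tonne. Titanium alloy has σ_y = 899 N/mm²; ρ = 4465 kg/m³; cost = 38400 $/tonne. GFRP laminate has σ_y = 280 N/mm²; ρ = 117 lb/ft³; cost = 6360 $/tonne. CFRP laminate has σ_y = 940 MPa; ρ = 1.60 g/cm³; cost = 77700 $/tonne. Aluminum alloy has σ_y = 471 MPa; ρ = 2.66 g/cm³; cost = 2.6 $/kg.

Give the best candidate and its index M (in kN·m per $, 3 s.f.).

In SI units:
  nickel superalloy: σ_y = 1100 MPa, ρ = 8400 kg/m³, cost = 50.71 $/kg
  nylon: σ_y = 72.60 MPa, ρ = 1130 kg/m³, cost = 2.500 $/kg
  alumina ceramic: σ_y = 279.9 MPa, ρ = 3860 kg/m³, cost = 25.40 $/kg
  titanium alloy: σ_y = 899.0 MPa, ρ = 4465 kg/m³, cost = 38.40 $/kg
  GFRP laminate: σ_y = 280.0 MPa, ρ = 1874 kg/m³, cost = 6.360 $/kg
  CFRP laminate: σ_y = 940.0 MPa, ρ = 1600 kg/m³, cost = 77.70 $/kg
  aluminum alloy: σ_y = 471.0 MPa, ρ = 2660 kg/m³, cost = 2.600 $/kg
  aluminum alloy: M = 68.1 kN·m per $
  nylon: M = 25.7 kN·m per $
  GFRP laminate: M = 23.5 kN·m per $
  CFRP laminate: M = 7.56 kN·m per $
  titanium alloy: M = 5.24 kN·m per $
  alumina ceramic: M = 2.85 kN·m per $
  nickel superalloy: M = 2.58 kN·m per $
The maximum is for aluminum alloy.

aluminum alloy, M = 68.1 kN·m per $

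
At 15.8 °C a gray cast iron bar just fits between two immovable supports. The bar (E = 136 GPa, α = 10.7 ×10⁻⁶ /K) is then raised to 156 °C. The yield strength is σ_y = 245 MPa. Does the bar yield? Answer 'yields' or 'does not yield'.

ΔT = 140.2 K. Constrained thermal stress σ = E·α·ΔT = 136.0×10³ MPa × 10.7×10⁻⁶ × 140.2 = 204 MPa (compressive).
Compare to σ_y = 245 MPa: σ < σ_y, so it does not yield.

does not yield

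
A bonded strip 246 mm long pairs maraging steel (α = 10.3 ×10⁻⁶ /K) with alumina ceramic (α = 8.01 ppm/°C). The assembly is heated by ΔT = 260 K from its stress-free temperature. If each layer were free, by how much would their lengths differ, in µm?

146 µm

Δα = |10.3 − 8.01|×10⁻⁶/K = 2.29×10⁻⁶/K.
ΔL_mismatch = Δα·L·ΔT = 2.29×10⁻⁶ × 246.0 mm × 260.0 K = 146 µm.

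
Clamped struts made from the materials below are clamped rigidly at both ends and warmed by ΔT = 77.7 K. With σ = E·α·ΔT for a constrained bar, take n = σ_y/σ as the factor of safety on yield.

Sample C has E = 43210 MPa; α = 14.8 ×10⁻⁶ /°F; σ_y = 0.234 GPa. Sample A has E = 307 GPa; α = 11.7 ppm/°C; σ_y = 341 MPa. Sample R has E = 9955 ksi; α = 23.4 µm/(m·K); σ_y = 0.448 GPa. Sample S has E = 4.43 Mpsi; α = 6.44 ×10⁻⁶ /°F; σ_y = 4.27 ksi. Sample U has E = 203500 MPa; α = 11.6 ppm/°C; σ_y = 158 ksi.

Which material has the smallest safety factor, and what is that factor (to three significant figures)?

Converting E to GPa, α to ×10⁻⁶/K, σ_y to MPa, then σ and n for each:
  sample C: E = 43.21, α = 26.6, σ_y = 234.0 → σ = 89.4 MPa, n = 2.62
  sample A: E = 307.0, α = 11.7, σ_y = 341.0 → σ = 279 MPa, n = 1.22
  sample R: E = 68.64, α = 23.4, σ_y = 448.0 → σ = 125 MPa, n = 3.59
  sample S: E = 30.54, α = 11.6, σ_y = 29.44 → σ = 27.5 MPa, n = 1.07
  sample U: E = 203.5, α = 11.6, σ_y = 1089 → σ = 183 MPa, n = 5.94
Sample S has the lowest safety factor, n = 1.07.

sample S, n = 1.07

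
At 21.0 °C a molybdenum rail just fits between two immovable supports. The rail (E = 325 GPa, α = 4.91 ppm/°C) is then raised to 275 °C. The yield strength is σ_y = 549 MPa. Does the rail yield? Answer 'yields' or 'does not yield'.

ΔT = 254.0 K. Constrained thermal stress σ = E·α·ΔT = 325.0×10³ MPa × 4.91×10⁻⁶ × 254.0 = 405 MPa (compressive).
Compare to σ_y = 549 MPa: σ < σ_y, so it does not yield.

does not yield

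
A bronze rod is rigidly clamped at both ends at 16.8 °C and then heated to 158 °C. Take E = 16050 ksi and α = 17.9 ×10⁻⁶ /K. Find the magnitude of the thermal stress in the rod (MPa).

E = 16050 ksi = 110.7 GPa.
ΔT = 141.2 K. Constrained thermal stress σ = E·α·ΔT = 110.7×10³ MPa × 17.9×10⁻⁶ × 141.2 = 280 MPa (compressive).

280 MPa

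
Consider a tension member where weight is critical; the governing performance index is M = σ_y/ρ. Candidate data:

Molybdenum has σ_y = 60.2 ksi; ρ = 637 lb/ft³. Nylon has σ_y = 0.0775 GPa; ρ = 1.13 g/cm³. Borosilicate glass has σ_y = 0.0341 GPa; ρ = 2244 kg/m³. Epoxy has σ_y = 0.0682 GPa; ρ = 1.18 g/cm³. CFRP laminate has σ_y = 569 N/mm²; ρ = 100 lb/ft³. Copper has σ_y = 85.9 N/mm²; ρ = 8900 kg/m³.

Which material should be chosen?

CFRP laminate

Normalizing units and computing the index:
  molybdenum: σ_y = 415.1 MPa, ρ = 10200 kg/m³
  nylon: σ_y = 77.50 MPa, ρ = 1130 kg/m³
  borosilicate glass: σ_y = 34.10 MPa, ρ = 2244 kg/m³
  epoxy: σ_y = 68.20 MPa, ρ = 1180 kg/m³
  CFRP laminate: σ_y = 569.0 MPa, ρ = 1602 kg/m³
  copper: σ_y = 85.90 MPa, ρ = 8900 kg/m³
  CFRP laminate: M = 355 kN·m/kg
  nylon: M = 68.6 kN·m/kg
  epoxy: M = 57.8 kN·m/kg
  molybdenum: M = 40.7 kN·m/kg
  borosilicate glass: M = 15.2 kN·m/kg
  copper: M = 9.65 kN·m/kg
CFRP laminate has the largest M.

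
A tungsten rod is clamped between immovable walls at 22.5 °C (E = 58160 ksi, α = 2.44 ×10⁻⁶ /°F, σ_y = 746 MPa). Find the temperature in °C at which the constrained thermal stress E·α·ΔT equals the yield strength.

446 °C

E = 58160 ksi = 401.0 GPa.
α = 2.44×10⁻⁶/°F × 9/5 = 4.39×10⁻⁶/K.
E·α·ΔT = 746.0 MPa ⇒ ΔT = 746.0 / (401.0×10³ × 4.39×10⁻⁶) = 423.6 K.
T = 22.5 + 423.6 = 446.1 °C.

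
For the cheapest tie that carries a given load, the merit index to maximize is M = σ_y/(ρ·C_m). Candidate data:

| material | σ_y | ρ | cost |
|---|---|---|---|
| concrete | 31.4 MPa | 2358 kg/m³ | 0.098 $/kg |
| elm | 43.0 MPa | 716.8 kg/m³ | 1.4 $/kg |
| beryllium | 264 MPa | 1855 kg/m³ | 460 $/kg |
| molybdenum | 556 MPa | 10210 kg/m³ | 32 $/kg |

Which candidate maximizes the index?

Computing M directly (units already consistent):
  concrete: M = 136 kN·m per $
  elm: M = 42.8 kN·m per $
  molybdenum: M = 1.70 kN·m per $
  beryllium: M = 0.309 kN·m per $
Concrete has the largest M.

concrete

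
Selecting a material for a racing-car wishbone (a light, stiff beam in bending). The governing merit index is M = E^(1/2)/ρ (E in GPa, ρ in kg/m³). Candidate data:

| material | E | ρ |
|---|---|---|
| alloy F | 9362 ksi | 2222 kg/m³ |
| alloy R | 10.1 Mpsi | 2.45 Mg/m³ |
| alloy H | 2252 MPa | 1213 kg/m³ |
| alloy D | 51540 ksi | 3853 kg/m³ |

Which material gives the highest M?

alloy D

Convert each candidate to consistent units, then evaluate M:
  alloy F: E = 64.55 GPa, ρ = 2222 kg/m³
  alloy R: E = 69.64 GPa, ρ = 2450 kg/m³
  alloy H: E = 2.252 GPa, ρ = 1213 kg/m³
  alloy D: E = 355.4 GPa, ρ = 3853 kg/m³
  alloy D: M = 4.89×10⁻³
  alloy F: M = 3.62×10⁻³
  alloy R: M = 3.41×10⁻³
  alloy H: M = 1.24×10⁻³
Alloy D has the largest M.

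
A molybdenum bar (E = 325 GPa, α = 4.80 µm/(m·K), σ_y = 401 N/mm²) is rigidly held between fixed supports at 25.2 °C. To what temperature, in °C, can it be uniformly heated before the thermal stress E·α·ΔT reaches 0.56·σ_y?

σ_y = 401 N/mm² = 401.0 MPa.
E·α·ΔT = 224.6 MPa ⇒ ΔT = 224.6 / (325.0×10³ × 4.80×10⁻⁶) = 143.9 K.
T = 25.2 + 143.9 = 169.1 °C.

169 °C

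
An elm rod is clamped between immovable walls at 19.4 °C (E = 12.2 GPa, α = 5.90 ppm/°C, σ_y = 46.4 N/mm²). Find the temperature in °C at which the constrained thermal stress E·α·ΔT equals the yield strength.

σ_y = 46.4 N/mm² = 46.40 MPa.
E·α·ΔT = 46.40 MPa ⇒ ΔT = 46.40 / (12.20×10³ × 5.90×10⁻⁶) = 644.6 K.
T = 19.4 + 644.6 = 664.0 °C.

664 °C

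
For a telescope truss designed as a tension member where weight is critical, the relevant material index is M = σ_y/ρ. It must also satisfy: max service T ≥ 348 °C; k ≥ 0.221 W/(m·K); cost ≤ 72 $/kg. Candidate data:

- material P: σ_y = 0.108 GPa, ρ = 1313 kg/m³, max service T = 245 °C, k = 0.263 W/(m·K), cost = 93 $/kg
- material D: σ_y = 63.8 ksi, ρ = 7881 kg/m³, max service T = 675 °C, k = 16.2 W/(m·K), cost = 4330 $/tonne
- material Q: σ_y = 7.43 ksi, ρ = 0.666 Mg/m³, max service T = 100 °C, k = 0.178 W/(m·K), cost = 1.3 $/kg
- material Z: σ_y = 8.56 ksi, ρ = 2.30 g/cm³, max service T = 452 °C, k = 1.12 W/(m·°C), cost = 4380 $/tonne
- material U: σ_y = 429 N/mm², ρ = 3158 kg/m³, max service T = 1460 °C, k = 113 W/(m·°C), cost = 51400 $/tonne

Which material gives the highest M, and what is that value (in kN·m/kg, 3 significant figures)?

material U, M = 136 kN·m/kg

Screen on constraints: max service T ≥ 348 °C; k ≥ 0.221 W/(m·K); cost ≤ 72 $/kg. Survivors: material D, material Z, material U.
In SI units:
  material D: σ_y = 439.9 MPa, ρ = 7881 kg/m³
  material Z: σ_y = 59.02 MPa, ρ = 2300 kg/m³
  material U: σ_y = 429.0 MPa, ρ = 3158 kg/m³
  material U: M = 136 kN·m/kg
  material D: M = 55.8 kN·m/kg
  material Z: M = 25.7 kN·m/kg
The maximum is for material U.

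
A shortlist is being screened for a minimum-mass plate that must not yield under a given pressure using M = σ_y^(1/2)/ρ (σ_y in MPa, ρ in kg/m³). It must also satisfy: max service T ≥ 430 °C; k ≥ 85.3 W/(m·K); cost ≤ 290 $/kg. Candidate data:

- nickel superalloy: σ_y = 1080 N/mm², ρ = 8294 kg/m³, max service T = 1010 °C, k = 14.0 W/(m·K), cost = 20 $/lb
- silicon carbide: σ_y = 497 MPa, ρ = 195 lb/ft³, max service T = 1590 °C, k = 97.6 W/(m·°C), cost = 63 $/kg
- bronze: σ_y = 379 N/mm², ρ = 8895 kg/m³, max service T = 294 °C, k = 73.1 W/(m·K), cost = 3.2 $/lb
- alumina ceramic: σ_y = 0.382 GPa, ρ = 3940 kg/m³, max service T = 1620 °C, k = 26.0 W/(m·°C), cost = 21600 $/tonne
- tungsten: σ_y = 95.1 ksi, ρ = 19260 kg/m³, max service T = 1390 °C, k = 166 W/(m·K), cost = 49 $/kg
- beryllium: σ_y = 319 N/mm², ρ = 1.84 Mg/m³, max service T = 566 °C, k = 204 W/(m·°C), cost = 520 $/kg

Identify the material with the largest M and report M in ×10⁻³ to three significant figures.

silicon carbide, M = 7.14×10⁻³

Screen on constraints: max service T ≥ 430 °C; k ≥ 85.3 W/(m·K); cost ≤ 290 $/kg. Survivors: silicon carbide, tungsten.
In SI units:
  silicon carbide: σ_y = 497.0 MPa, ρ = 3124 kg/m³
  tungsten: σ_y = 655.7 MPa, ρ = 19260 kg/m³
  silicon carbide: M = 7.14×10⁻³
  tungsten: M = 1.33×10⁻³
Silicon carbide ranks first.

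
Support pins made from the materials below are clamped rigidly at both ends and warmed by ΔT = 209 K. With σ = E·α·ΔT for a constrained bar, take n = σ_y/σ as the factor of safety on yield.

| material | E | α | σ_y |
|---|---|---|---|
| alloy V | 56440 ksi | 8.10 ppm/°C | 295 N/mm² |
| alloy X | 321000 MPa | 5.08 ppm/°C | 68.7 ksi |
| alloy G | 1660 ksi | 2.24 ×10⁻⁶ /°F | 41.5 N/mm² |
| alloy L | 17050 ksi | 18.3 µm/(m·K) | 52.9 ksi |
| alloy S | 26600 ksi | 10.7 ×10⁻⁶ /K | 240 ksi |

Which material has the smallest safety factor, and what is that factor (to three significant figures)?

alloy V, n = 0.448

With everything in SI (GPa, ×10⁻⁶/K, MPa):
  alloy V: E = 389.1, α = 8.10, σ_y = 295.0 → σ = 659 MPa, n = 0.448
  alloy X: E = 321.0, α = 5.08, σ_y = 473.7 → σ = 341 MPa, n = 1.39
  alloy G: E = 11.45, α = 4.03, σ_y = 41.50 → σ = 9.64 MPa, n = 4.30
  alloy L: E = 117.6, α = 18.3, σ_y = 364.7 → σ = 450 MPa, n = 0.811
  alloy S: E = 183.4, α = 10.7, σ_y = 1655 → σ = 410 MPa, n = 4.03
Alloy V has the lowest safety factor, n = 0.448.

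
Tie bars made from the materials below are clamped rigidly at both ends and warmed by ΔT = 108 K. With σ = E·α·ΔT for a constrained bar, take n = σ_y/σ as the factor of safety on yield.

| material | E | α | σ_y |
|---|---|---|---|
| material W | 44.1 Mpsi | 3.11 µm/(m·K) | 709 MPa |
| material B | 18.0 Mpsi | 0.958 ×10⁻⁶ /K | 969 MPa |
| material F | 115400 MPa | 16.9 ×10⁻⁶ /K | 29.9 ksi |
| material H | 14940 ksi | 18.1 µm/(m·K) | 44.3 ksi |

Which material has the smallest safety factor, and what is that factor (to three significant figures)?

material F, n = 0.979

Per material, after unit conversion:
  material W: E = 304.1, α = 3.11, σ_y = 709.0 → σ = 102 MPa, n = 6.94
  material B: E = 124.1, α = 0.958, σ_y = 969.0 → σ = 12.8 MPa, n = 75.5
  material F: E = 115.4, α = 16.9, σ_y = 206.2 → σ = 211 MPa, n = 0.979
  material H: E = 103.0, α = 18.1, σ_y = 305.4 → σ = 201 MPa, n = 1.52
Material F has the lowest safety factor, n = 0.979.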